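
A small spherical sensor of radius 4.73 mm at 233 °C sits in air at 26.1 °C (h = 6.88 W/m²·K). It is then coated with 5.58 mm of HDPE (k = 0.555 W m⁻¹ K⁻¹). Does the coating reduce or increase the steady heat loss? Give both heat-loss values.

Critical radius for a sphere: r_cr = 2k/h = 0.161 m = 16.1 cm.
Outer radius after coating: r₂ = 0.00473 + 0.00558 = 0.01031 m.
Since r₁ < r_cr and r₂ ≤ r_cr, the coating moves toward the maximum at r_cr — heat loss rises.
Bare: R = 1/(4πr₁²h) = 517.0 K/W; Q = 206.9/517.0 = 0.400 W.
Coated: R = R_cond + R_conv = 125.2 K/W; Q = 206.9/125.2 = 1.65 W.

increases: 0.400 → 1.65 W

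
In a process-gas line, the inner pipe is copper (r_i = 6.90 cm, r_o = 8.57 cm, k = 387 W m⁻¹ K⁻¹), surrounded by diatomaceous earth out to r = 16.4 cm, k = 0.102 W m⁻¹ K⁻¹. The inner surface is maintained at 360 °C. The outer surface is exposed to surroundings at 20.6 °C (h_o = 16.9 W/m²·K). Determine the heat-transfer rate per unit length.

Q' = 317 W/m

Series thermal resistances, inner to outer:
  R'_copper = ln(0.0857/0.0690)/(2πk) = 0.2167/(2π·387) = 8.914×10^-5 m·K/W
  R'_diatomaceous earth = ln(0.164/0.0857)/(2πk) = 0.6490/(2π·0.102) = 1.013 m·K/W
  R'_conv,out = 1/(2πr h) = 1/(2π·0.164·16.9) = 0.05742 m·K/W
ΣR = 8.914×10^-5 + 1.013 + 0.05742 = 1.071 m·K/W
Q' = ΔT/ΣR = (360 °C − 20.6 °C)/1.071 = 317 W/m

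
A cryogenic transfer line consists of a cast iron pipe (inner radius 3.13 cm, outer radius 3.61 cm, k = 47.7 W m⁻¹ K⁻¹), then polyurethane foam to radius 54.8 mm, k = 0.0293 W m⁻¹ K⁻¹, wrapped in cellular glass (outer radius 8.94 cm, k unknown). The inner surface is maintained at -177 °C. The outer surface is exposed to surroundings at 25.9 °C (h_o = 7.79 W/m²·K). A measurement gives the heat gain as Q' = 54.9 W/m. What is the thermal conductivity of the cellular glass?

k = 0.0649 W/m·K

ΣR = ΔT/Q' = |-177 − 25.9|/54.9 = 3.696 m·K/W
Known resistances:
  R'_cast iron = ln(0.0361/0.0313)/(2πk) = 0.1427/(2π·47.7) = 4.760×10^-4 m·K/W
  R'_polyurethane foam = ln(0.0548/0.0361)/(2πk) = 0.4174/(2π·0.0293) = 2.267 m·K/W
  R'_conv,out = 1/(2πr h) = 1/(2π·0.0894·7.79) = 0.2285 m·K/W
R_cellular glass = ΣR − ΣR_known = 3.696 − 2.496 = 1.200 m·K/W
ln(r₂/r₁)/(2πk) = 1.200 ⇒ k = 0.4894/(2π·1.200) = 0.0649 W/m·K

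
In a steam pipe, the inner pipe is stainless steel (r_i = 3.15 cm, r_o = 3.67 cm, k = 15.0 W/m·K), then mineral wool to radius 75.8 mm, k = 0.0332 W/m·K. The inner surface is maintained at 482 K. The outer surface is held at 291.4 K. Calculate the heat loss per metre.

Series thermal resistances, inner to outer:
  R'_stainless steel = ln(0.0367/0.0315)/(2πk) = 0.1528/(2π·15.0) = 0.001621 m·K/W
  R'_mineral wool = ln(0.0758/0.0367)/(2πk) = 0.7253/(2π·0.0332) = 3.477 m·K/W
ΣR = 0.001621 + 3.477 = 3.479 m·K/W
Q' = ΔT/ΣR = (482 K − 291.4 K)/3.479 = 54.8 W/m

Q' = 54.8 W/m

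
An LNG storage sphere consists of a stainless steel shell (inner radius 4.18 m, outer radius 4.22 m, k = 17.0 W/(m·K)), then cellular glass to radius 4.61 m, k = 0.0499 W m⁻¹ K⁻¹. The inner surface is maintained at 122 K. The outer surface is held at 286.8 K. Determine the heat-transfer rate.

Series thermal resistances, inner to outer:
  R_stainless steel = (1/4.18 − 1/4.22)/(4πk) = 0.002268/(4π·17.0) = 1.061×10^-5 K/W
  R_cellular glass = (1/4.22 − 1/4.61)/(4πk) = 0.02005/(4π·0.0499) = 0.03197 K/W
ΣR = 1.061×10^-5 + 0.03197 = 0.03198 K/W
Q = ΔT/ΣR = (122 K − 286.8 K)/0.03198 = -5150 W
(Negative Q ⇒ heat flows inward; heat gain = 5150 W.)

Q = 5.15 kW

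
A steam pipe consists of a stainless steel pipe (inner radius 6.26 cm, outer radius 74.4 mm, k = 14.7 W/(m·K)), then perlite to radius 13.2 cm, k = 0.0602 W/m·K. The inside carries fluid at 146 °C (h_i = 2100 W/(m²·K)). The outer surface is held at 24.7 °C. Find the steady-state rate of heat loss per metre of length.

Q' = 79.9 W/m

Treat each layer as a resistance in series:
  R'_conv,in = 1/(2πr h) = 1/(2π·0.0626·2100) = 0.001211 m·K/W
  R'_stainless steel = ln(0.0744/0.0626)/(2πk) = 0.1727/(2π·14.7) = 0.001870 m·K/W
  R'_perlite = ln(0.132/0.0744)/(2πk) = 0.5733/(2π·0.0602) = 1.516 m·K/W
ΣR = 0.001211 + 0.001870 + 1.516 = 1.519 m·K/W
Q' = ΔT/ΣR = (146 °C − 24.7 °C)/1.519 = 79.9 W/m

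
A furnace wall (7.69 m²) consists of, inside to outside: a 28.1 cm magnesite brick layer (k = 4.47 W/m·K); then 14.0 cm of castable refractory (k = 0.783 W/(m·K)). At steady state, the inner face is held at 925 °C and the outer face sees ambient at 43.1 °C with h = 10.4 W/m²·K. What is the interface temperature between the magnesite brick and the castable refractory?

T = 761 °C

Series thermal resistances, inner to outer:
  R_magnesite brick = L/(kA) = 0.281/(4.47·7.69) = 0.008175 K/W
  R_castable refractory = L/(kA) = 0.140/(0.783·7.69) = 0.02325 K/W
  R_conv,out = 1/(hA) = 1/(10.4·7.69) = 0.01250 K/W
ΣR = 0.008175 + 0.02325 + 0.01250 = 0.04392 K/W
Q = ΔT/ΣR = (925 °C − 43.1 °C)/0.04392 = 20080 W
From the inner boundary to the magnesite brick/castable refractory interface, ΣR_partial = 0.008175 K/W.
T_interface = T_in − Q·ΣR_partial = 925 °C − (20080)(0.008175) = 761 °C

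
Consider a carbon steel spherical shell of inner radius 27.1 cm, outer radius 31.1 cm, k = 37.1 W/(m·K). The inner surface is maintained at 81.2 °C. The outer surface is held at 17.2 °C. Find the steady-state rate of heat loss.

Q = 62900 W

Q = 4πk·ΔT/(1/r₁ − 1/r₂) = 4π × 37.1 × 64 / (1/0.271 − 1/0.311) = 62900 W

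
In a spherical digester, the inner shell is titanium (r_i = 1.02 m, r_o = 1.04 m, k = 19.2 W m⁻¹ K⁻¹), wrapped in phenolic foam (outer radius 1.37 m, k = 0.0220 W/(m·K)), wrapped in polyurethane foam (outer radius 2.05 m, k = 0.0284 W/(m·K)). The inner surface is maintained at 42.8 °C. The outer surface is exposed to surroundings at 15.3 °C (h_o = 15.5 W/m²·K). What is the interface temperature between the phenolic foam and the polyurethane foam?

Resistance network (inner→outer):
  R_titanium = (1/1.02 − 1/1.04)/(4πk) = 0.01885/(4π·19.2) = 7.814×10^-5 K/W
  R_phenolic foam = (1/1.04 − 1/1.37)/(4πk) = 0.2316/(4π·0.0220) = 0.8378 K/W
  R_polyurethane foam = (1/1.37 − 1/2.05)/(4πk) = 0.2421/(4π·0.0284) = 0.6784 K/W
  R_conv,out = 1/(4πr²h) = 1/(4π·2.05²·15.5) = 0.001222 K/W
ΣR = 7.814×10^-5 + 0.8378 + 0.6784 + 0.001222 = 1.518 K/W
Q = ΔT/ΣR = (42.8 °C − 15.3 °C)/1.518 = 18.12 W
From the inner boundary to the phenolic foam/polyurethane foam interface, ΣR_partial = 0.8379 K/W.
T_interface = T_in − Q·ΣR_partial = 42.8 °C − (18.12)(0.8379) = 27.6 °C

T = 27.6 °C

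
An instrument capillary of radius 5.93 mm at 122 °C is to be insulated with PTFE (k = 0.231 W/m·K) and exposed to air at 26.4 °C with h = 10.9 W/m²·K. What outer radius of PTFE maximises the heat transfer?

r_cr = 2.12 cm

For a cylinder, r_cr = k_ins/h = 0.231/10.9 = 0.0212 m = 2.12 cm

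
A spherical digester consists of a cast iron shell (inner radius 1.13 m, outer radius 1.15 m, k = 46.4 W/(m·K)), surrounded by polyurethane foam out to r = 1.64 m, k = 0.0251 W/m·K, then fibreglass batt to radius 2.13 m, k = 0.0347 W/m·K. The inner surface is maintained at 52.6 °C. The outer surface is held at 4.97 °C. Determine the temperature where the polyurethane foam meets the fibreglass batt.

Treat each layer as a resistance in series:
  R_cast iron = (1/1.13 − 1/1.15)/(4πk) = 0.01539/(4π·46.4) = 2.640×10^-5 K/W
  R_polyurethane foam = (1/1.15 − 1/1.64)/(4πk) = 0.2598/(4π·0.0251) = 0.8237 K/W
  R_fibreglass batt = (1/1.64 − 1/2.13)/(4πk) = 0.1403/(4π·0.0347) = 0.3217 K/W
ΣR = 2.640×10^-5 + 0.8237 + 0.3217 = 1.145 K/W
Q = ΔT/ΣR = (52.6 °C − 4.97 °C)/1.145 = 41.60 W
From the inner boundary to the polyurethane foam/fibreglass batt interface, ΣR_partial = 0.8237 K/W.
T_interface = T_in − Q·ΣR_partial = 52.6 °C − (41.60)(0.8237) = 18.3 °C

T = 18.3 °C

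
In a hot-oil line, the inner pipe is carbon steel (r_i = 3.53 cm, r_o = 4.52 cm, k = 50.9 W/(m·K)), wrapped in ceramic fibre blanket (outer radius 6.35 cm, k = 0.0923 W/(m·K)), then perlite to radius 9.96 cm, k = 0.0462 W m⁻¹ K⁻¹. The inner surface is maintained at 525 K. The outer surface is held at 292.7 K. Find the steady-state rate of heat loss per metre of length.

Q' = 109 W/m

Resistance network (inner→outer):
  R'_carbon steel = ln(0.0452/0.0353)/(2πk) = 0.2472/(2π·50.9) = 7.730×10^-4 m·K/W
  R'_ceramic fibre blanket = ln(0.0635/0.0452)/(2πk) = 0.3399/(2π·0.0923) = 0.5862 m·K/W
  R'_perlite = ln(0.0996/0.0635)/(2πk) = 0.4501/(2π·0.0462) = 1.551 m·K/W
ΣR = 7.730×10^-4 + 0.5862 + 1.551 = 2.138 m·K/W
Q' = ΔT/ΣR = (525 K − 292.7 K)/2.138 = 109 W/m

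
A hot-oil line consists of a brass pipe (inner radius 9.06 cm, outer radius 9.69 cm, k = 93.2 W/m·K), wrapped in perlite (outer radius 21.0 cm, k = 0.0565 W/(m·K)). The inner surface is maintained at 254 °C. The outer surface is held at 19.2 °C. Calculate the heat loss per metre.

Treat each layer as a resistance in series:
  R'_brass = ln(0.0969/0.0906)/(2πk) = 0.06723/(2π·93.2) = 1.148×10^-4 m·K/W
  R'_perlite = ln(0.210/0.0969)/(2πk) = 0.7734/(2π·0.0565) = 2.179 m·K/W
ΣR = 1.148×10^-4 + 2.179 = 2.179 m·K/W
Q' = ΔT/ΣR = (254 °C − 19.2 °C)/2.179 = 108 W/m

Q' = 108 W/m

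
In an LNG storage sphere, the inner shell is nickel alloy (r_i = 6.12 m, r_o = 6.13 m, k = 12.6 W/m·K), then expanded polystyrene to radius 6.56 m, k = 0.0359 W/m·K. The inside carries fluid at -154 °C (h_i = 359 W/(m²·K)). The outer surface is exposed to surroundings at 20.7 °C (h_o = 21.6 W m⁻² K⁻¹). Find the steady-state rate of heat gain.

Treat each layer as a resistance in series:
  R_conv,in = 1/(4πr²h) = 1/(4π·6.12²·359) = 5.918×10^-6 K/W
  R_nickel alloy = (1/6.12 − 1/6.13)/(4πk) = 2.666×10^-4/(4π·12.6) = 1.683×10^-6 K/W
  R_expanded polystyrene = (1/6.13 − 1/6.56)/(4πk) = 0.01069/(4π·0.0359) = 0.02370 K/W
  R_conv,out = 1/(4πr²h) = 1/(4π·6.56²·21.6) = 8.561×10^-5 K/W
ΣR = 5.918×10^-6 + 1.683×10^-6 + 0.02370 + 8.561×10^-5 = 0.02379 K/W
Q = ΔT/ΣR = (-154 °C − 20.7 °C)/0.02379 = -7340 W
(Negative Q ⇒ heat flows inward; heat gain = 7340 W.)

Q = 7340 W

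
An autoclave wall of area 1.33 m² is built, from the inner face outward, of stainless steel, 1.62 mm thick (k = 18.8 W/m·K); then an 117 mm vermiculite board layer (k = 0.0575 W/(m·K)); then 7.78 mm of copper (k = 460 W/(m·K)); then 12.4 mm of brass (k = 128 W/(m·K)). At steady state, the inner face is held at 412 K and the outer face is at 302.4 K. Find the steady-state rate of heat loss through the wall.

Q = 71.6 W

Resistance network (inner→outer):
  R_stainless steel = L/(kA) = 0.00162/(18.8·1.33) = 6.479×10^-5 K/W
  R_vermiculite board = L/(kA) = 0.117/(0.0575·1.33) = 1.530 K/W
  R_copper = L/(kA) = 0.00778/(460·1.33) = 1.272×10^-5 K/W
  R_brass = L/(kA) = 0.0124/(128·1.33) = 7.284×10^-5 K/W
ΣR = 6.479×10^-5 + 1.530 + 1.272×10^-5 + 7.284×10^-5 = 1.530 K/W
Q = ΔT/ΣR = (412 K − 302.4 K)/1.530 = 71.6 W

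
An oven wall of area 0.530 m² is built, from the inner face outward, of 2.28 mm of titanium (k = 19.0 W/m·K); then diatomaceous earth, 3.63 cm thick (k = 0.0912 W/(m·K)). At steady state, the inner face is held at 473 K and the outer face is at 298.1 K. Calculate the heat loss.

Q = 233 W

Series thermal resistances, inner to outer:
  R_titanium = L/(kA) = 0.00228/(19.0·0.530) = 2.264×10^-4 K/W
  R_diatomaceous earth = L/(kA) = 0.0363/(0.0912·0.530) = 0.7510 K/W
ΣR = 2.264×10^-4 + 0.7510 = 0.7512 K/W
Q = ΔT/ΣR = (473 K − 298.1 K)/0.7512 = 233 W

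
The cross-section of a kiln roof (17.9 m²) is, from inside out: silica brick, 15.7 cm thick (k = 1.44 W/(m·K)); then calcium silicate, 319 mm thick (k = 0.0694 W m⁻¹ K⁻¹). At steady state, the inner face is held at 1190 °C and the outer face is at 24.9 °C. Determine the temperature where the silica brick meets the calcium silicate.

T = 1163 °C

Series thermal resistances, inner to outer:
  R_silica brick = L/(kA) = 0.157/(1.44·17.9) = 0.006091 K/W
  R_calcium silicate = L/(kA) = 0.319/(0.0694·17.9) = 0.2568 K/W
ΣR = 0.006091 + 0.2568 = 0.2629 K/W
Q = ΔT/ΣR = (1190 °C − 24.9 °C)/0.2629 = 4432 W
From the inner boundary to the silica brick/calcium silicate interface, ΣR_partial = 0.006091 K/W.
T_interface = T_in − Q·ΣR_partial = 1190 °C − (4432)(0.006091) = 1163 °C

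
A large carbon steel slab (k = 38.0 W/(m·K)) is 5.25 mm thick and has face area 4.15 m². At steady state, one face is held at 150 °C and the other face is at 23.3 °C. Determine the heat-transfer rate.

Q = kA·ΔT/L = 38.0 × 4.15 × |150 °C − 23.3 °C| / 0.00525 = 3.81×10^6 W

Q = 3810 kW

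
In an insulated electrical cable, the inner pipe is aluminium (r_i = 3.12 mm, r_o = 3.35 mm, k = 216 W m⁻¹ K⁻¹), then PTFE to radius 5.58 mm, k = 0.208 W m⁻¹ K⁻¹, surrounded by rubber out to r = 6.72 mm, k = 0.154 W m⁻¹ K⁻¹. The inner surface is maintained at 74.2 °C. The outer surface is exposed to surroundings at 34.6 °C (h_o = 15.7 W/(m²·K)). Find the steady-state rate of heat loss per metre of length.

Resistance network (inner→outer):
  R'_aluminium = ln(0.00335/0.00312)/(2πk) = 0.07113/(2π·216) = 5.241×10^-5 m·K/W
  R'_PTFE = ln(0.00558/0.00335)/(2πk) = 0.5102/(2π·0.208) = 0.3904 m·K/W
  R'_rubber = ln(0.00672/0.00558)/(2πk) = 0.1859/(2π·0.154) = 0.1921 m·K/W
  R'_conv,out = 1/(2πr h) = 1/(2π·0.00672·15.7) = 1.509 m·K/W
ΣR = 5.241×10^-5 + 0.3904 + 0.1921 + 1.509 = 2.092 m·K/W
Q' = ΔT/ΣR = (74.2 °C − 34.6 °C)/2.092 = 18.9 W/m

Q' = 18.9 W/m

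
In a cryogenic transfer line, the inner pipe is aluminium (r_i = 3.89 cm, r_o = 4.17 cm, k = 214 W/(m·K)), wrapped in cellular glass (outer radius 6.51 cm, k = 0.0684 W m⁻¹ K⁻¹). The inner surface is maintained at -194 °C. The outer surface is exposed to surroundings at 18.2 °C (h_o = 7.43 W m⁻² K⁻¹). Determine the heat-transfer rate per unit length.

Treat each layer as a resistance in series:
  R'_aluminium = ln(0.0417/0.0389)/(2πk) = 0.06951/(2π·214) = 5.169×10^-5 m·K/W
  R'_cellular glass = ln(0.0651/0.0417)/(2πk) = 0.4454/(2π·0.0684) = 1.036 m·K/W
  R'_conv,out = 1/(2πr h) = 1/(2π·0.0651·7.43) = 0.3290 m·K/W
ΣR = 5.169×10^-5 + 1.036 + 0.3290 = 1.365 m·K/W
Q' = ΔT/ΣR = (-194 °C − 18.2 °C)/1.365 = -155 W/m
(Negative Q' ⇒ heat flows inward; heat gain = 155 W/m.)

Q' = 155 W/m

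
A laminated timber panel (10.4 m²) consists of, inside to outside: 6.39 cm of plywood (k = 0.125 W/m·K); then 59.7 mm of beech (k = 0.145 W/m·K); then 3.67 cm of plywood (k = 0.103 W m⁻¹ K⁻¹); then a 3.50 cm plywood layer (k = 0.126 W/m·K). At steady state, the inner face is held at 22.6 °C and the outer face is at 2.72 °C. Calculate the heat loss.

Q = 133 W

Treat each layer as a resistance in series:
  R_plywood = L/(kA) = 0.0639/(0.125·10.4) = 0.04915 K/W
  R_beech = L/(kA) = 0.0597/(0.145·10.4) = 0.03959 K/W
  R_plywood = L/(kA) = 0.0367/(0.103·10.4) = 0.03426 K/W
  R_plywood = L/(kA) = 0.0350/(0.126·10.4) = 0.02671 K/W
ΣR = 0.04915 + 0.03959 + 0.03426 + 0.02671 = 0.1497 K/W
Q = ΔT/ΣR = (22.6 °C − 2.72 °C)/0.1497 = 133 W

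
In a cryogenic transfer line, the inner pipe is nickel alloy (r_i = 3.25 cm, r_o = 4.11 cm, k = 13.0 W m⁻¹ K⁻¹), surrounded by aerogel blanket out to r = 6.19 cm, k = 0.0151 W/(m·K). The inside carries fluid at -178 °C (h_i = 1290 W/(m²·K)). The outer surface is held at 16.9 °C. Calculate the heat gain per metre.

Q' = 45.1 W/m

Resistance network (inner→outer):
  R'_conv,in = 1/(2πr h) = 1/(2π·0.0325·1290) = 0.003796 m·K/W
  R'_nickel alloy = ln(0.0411/0.0325)/(2πk) = 0.2348/(2π·13.0) = 0.002874 m·K/W
  R'_aerogel blanket = ln(0.0619/0.0411)/(2πk) = 0.4095/(2π·0.0151) = 4.316 m·K/W
ΣR = 0.003796 + 0.002874 + 4.316 = 4.323 m·K/W
Q' = ΔT/ΣR = (-178 °C − 16.9 °C)/4.323 = -45.1 W/m
(Negative Q' ⇒ heat flows inward; heat gain = 45.1 W/m.)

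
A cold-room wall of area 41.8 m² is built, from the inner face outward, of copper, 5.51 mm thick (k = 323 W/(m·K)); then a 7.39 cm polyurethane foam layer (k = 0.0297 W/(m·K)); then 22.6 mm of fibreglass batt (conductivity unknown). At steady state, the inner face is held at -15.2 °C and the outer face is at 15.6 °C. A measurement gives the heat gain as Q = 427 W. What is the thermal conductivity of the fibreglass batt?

ΣR = ΔT/Q = |-15.2 − 15.6|/427 = 0.07213 K/W
Known resistances:
  R_copper = L/(kA) = 0.00551/(323·41.8) = 4.081×10^-7 K/W
  R_polyurethane foam = L/(kA) = 0.0739/(0.0297·41.8) = 0.05953 K/W
R_fibreglass batt = ΣR − ΣR_known = 0.07213 − 0.05953 = 0.01260 K/W
L/(kA) = 0.01260 ⇒ k = 0.0226/(0.01260·41.8) = 0.0429 W/m·K

k = 0.0429 W/m·K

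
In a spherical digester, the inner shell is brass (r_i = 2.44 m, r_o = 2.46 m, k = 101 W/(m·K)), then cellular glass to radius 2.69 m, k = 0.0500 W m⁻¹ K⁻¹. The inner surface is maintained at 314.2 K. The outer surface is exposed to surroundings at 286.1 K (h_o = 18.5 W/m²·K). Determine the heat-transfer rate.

Q = 503 W

Resistance network (inner→outer):
  R_brass = (1/2.44 − 1/2.46)/(4πk) = 0.003332/(4π·101) = 2.625×10^-6 K/W
  R_cellular glass = (1/2.46 − 1/2.69)/(4πk) = 0.03476/(4π·0.0500) = 0.05532 K/W
  R_conv,out = 1/(4πr²h) = 1/(4π·2.69²·18.5) = 5.944×10^-4 K/W
ΣR = 2.625×10^-6 + 0.05532 + 5.944×10^-4 = 0.05592 K/W
Q = ΔT/ΣR = (314.2 K − 286.1 K)/0.05592 = 503 W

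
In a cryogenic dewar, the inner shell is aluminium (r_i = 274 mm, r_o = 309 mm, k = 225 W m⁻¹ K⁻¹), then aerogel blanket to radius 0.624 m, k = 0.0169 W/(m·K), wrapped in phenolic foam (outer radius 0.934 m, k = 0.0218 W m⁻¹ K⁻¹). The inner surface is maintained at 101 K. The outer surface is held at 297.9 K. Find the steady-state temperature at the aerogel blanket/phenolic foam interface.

Resistance network (inner→outer):
  R_aluminium = (1/0.274 − 1/0.309)/(4πk) = 0.4134/(4π·225) = 1.462×10^-4 K/W
  R_aerogel blanket = (1/0.309 − 1/0.624)/(4πk) = 1.634/(4π·0.0169) = 7.693 K/W
  R_phenolic foam = (1/0.624 − 1/0.934)/(4πk) = 0.5319/(4π·0.0218) = 1.942 K/W
ΣR = 1.462×10^-4 + 7.693 + 1.942 = 9.635 K/W
Q = ΔT/ΣR = (101 K − 297.9 K)/9.635 = -20.44 W
From the inner boundary to the aerogel blanket/phenolic foam interface, ΣR_partial = 7.693 K/W.
T_interface = T_in − Q·ΣR_partial = 101 K − (-20.44)(7.693) = 258.2 K

T = 258.2 K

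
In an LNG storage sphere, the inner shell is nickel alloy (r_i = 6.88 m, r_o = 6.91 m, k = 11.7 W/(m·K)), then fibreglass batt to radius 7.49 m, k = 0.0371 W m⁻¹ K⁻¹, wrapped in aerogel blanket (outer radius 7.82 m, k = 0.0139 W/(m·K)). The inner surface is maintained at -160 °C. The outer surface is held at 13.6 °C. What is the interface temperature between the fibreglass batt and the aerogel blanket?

T = -85.9 °C

Treat each layer as a resistance in series:
  R_nickel alloy = (1/6.88 − 1/6.91)/(4πk) = 6.310×10^-4/(4π·11.7) = 4.292×10^-6 K/W
  R_fibreglass batt = (1/6.91 − 1/7.49)/(4πk) = 0.01121/(4π·0.0371) = 0.02404 K/W
  R_aerogel blanket = (1/7.49 − 1/7.82)/(4πk) = 0.005634/(4π·0.0139) = 0.03226 K/W
ΣR = 4.292×10^-6 + 0.02404 + 0.03226 = 0.05630 K/W
Q = ΔT/ΣR = (-160 °C − 13.6 °C)/0.05630 = -3083 W
From the inner boundary to the fibreglass batt/aerogel blanket interface, ΣR_partial = 0.02404 K/W.
T_interface = T_in − Q·ΣR_partial = -160 °C − (-3083)(0.02404) = -85.9 °C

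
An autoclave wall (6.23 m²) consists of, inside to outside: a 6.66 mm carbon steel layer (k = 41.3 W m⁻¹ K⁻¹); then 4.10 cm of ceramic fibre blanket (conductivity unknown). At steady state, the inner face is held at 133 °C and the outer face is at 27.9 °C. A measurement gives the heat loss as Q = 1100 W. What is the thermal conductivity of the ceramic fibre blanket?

ΣR = ΔT/Q = |133 − 27.9|/1100 = 0.09555 K/W
Known resistances:
  R_carbon steel = L/(kA) = 0.00666/(41.3·6.23) = 2.588×10^-5 K/W
R_ceramic fibre blanket = ΣR − ΣR_known = 0.09555 − 2.588×10^-5 = 0.09552 K/W
L/(kA) = 0.09552 ⇒ k = 0.0410/(0.09552·6.23) = 0.0689 W/m·K

k = 0.0689 W/m·K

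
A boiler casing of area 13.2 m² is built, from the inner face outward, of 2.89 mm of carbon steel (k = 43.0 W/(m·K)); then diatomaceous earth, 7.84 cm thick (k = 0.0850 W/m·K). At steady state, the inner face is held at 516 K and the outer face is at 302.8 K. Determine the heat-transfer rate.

Resistance network (inner→outer):
  R_carbon steel = L/(kA) = 0.00289/(43.0·13.2) = 5.092×10^-6 K/W
  R_diatomaceous earth = L/(kA) = 0.0784/(0.0850·13.2) = 0.06988 K/W
ΣR = 5.092×10^-6 + 0.06988 = 0.06989 K/W
Q = ΔT/ΣR = (516 K − 302.8 K)/0.06989 = 3050 W

Q = 3.05 kW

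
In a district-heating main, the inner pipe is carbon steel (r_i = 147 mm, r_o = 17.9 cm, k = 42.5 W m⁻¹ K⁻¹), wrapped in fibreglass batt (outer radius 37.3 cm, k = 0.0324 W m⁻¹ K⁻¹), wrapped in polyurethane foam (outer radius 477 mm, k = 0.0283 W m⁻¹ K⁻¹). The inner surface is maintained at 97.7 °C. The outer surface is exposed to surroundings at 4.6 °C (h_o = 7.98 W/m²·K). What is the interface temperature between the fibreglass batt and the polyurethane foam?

Treat each layer as a resistance in series:
  R'_carbon steel = ln(0.179/0.147)/(2πk) = 0.1970/(2π·42.5) = 7.376×10^-4 m·K/W
  R'_fibreglass batt = ln(0.373/0.179)/(2πk) = 0.7342/(2π·0.0324) = 3.606 m·K/W
  R'_polyurethane foam = ln(0.477/0.373)/(2πk) = 0.2459/(2π·0.0283) = 1.383 m·K/W
  R'_conv,out = 1/(2πr h) = 1/(2π·0.477·7.98) = 0.04181 m·K/W
ΣR = 7.376×10^-4 + 3.606 + 1.383 + 0.04181 = 5.032 m·K/W
Q' = ΔT/ΣR = (97.7 °C − 4.6 °C)/5.032 = 18.50 W/m
From the inner boundary to the fibreglass batt/polyurethane foam interface, ΣR_partial = 3.607 m·K/W.
T_interface = T_in − Q'·ΣR_partial = 97.7 °C − (18.50)(3.607) = 31.0 °C

T = 31.0 °C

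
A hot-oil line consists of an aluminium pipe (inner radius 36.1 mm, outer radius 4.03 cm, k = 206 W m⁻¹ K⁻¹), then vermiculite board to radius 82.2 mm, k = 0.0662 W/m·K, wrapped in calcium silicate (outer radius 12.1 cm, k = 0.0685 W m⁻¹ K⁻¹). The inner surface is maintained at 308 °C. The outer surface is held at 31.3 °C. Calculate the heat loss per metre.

Q' = 106 W/m

Resistance network (inner→outer):
  R'_aluminium = ln(0.0403/0.0361)/(2πk) = 0.1101/(2π·206) = 8.503×10^-5 m·K/W
  R'_vermiculite board = ln(0.0822/0.0403)/(2πk) = 0.7128/(2π·0.0662) = 1.714 m·K/W
  R'_calcium silicate = ln(0.121/0.0822)/(2πk) = 0.3866/(2π·0.0685) = 0.8983 m·K/W
ΣR = 8.503×10^-5 + 1.714 + 0.8983 = 2.612 m·K/W
Q' = ΔT/ΣR = (308 °C − 31.3 °C)/2.612 = 106 W/m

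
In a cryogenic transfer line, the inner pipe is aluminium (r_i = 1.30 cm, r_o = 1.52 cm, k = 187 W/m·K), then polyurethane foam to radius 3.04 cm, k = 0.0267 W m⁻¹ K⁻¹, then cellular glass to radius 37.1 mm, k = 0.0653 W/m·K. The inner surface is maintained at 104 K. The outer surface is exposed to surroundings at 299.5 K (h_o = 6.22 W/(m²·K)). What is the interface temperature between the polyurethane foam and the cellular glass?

T = 256.2 K

Resistance network (inner→outer):
  R'_aluminium = ln(0.0152/0.0130)/(2πk) = 0.1563/(2π·187) = 1.331×10^-4 m·K/W
  R'_polyurethane foam = ln(0.0304/0.0152)/(2πk) = 0.6931/(2π·0.0267) = 4.132 m·K/W
  R'_cellular glass = ln(0.0371/0.0304)/(2πk) = 0.1992/(2π·0.0653) = 0.4854 m·K/W
  R'_conv,out = 1/(2πr h) = 1/(2π·0.0371·6.22) = 0.6897 m·K/W
ΣR = 1.331×10^-4 + 4.132 + 0.4854 + 0.6897 = 5.307 m·K/W
Q' = ΔT/ΣR = (104 K − 299.5 K)/5.307 = -36.84 W/m
From the inner boundary to the polyurethane foam/cellular glass interface, ΣR_partial = 4.132 m·K/W.
T_interface = T_in − Q'·ΣR_partial = 104 K − (-36.84)(4.132) = 256.2 K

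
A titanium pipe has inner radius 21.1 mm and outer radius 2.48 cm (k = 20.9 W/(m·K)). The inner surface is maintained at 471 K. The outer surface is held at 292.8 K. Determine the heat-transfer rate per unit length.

Q' = 2πk·ΔT/ln(r₂/r₁) = 2π × 20.9 × 178.2 / ln(0.0248/0.0211) = 1.45×10^5 W/m

Q' = 145 kW/m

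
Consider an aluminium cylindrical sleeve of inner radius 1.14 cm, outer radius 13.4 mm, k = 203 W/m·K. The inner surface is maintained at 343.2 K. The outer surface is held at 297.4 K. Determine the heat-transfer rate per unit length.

Q' = 2πk·ΔT/ln(r₂/r₁) = 2π × 203 × 45.8 / ln(0.0134/0.0114) = 3.61×10^5 W/m

Q' = 3.61×10^5 W/m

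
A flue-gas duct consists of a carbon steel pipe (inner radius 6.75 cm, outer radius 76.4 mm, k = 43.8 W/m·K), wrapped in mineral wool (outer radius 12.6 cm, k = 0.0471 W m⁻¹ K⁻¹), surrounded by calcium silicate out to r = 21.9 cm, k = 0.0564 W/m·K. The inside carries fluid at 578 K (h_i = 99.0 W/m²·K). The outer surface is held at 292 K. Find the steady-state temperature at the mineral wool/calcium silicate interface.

Resistance network (inner→outer):
  R'_conv,in = 1/(2πr h) = 1/(2π·0.0675·99.0) = 0.02382 m·K/W
  R'_carbon steel = ln(0.0764/0.0675)/(2πk) = 0.1239/(2π·43.8) = 4.500×10^-4 m·K/W
  R'_mineral wool = ln(0.126/0.0764)/(2πk) = 0.5003/(2π·0.0471) = 1.691 m·K/W
  R'_calcium silicate = ln(0.219/0.126)/(2πk) = 0.5528/(2π·0.0564) = 1.560 m·K/W
ΣR = 0.02382 + 4.500×10^-4 + 1.691 + 1.560 = 3.275 m·K/W
Q' = ΔT/ΣR = (578 K − 292 K)/3.275 = 87.33 W/m
From the inner boundary to the mineral wool/calcium silicate interface, ΣR_partial = 1.715 m·K/W.
T_interface = T_in − Q'·ΣR_partial = 578 K − (87.33)(1.715) = 428 K

T = 428 K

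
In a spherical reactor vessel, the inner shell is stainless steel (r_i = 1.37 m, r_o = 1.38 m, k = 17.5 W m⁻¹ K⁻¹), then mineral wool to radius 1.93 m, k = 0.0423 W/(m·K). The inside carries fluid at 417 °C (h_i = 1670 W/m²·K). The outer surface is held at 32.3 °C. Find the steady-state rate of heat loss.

Q = 990 W

Resistance network (inner→outer):
  R_conv,in = 1/(4πr²h) = 1/(4π·1.37²·1670) = 2.539×10^-5 K/W
  R_stainless steel = (1/1.37 − 1/1.38)/(4πk) = 0.005289/(4π·17.5) = 2.405×10^-5 K/W
  R_mineral wool = (1/1.38 − 1/1.93)/(4πk) = 0.2065/(4π·0.0423) = 0.3885 K/W
ΣR = 2.539×10^-5 + 2.405×10^-5 + 0.3885 = 0.3885 K/W
Q = ΔT/ΣR = (417 °C − 32.3 °C)/0.3885 = 990 W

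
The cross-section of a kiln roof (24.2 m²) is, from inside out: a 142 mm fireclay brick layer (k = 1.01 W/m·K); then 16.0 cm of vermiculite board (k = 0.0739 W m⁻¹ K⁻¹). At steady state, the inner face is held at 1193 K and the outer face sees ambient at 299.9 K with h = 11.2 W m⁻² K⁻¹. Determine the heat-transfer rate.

Series thermal resistances, inner to outer:
  R_fireclay brick = L/(kA) = 0.142/(1.01·24.2) = 0.005810 K/W
  R_vermiculite board = L/(kA) = 0.160/(0.0739·24.2) = 0.08947 K/W
  R_conv,out = 1/(hA) = 1/(11.2·24.2) = 0.003689 K/W
ΣR = 0.005810 + 0.08947 + 0.003689 = 0.09897 K/W
Q = ΔT/ΣR = (1193 K − 299.9 K)/0.09897 = 9020 W

Q = 9.02 kW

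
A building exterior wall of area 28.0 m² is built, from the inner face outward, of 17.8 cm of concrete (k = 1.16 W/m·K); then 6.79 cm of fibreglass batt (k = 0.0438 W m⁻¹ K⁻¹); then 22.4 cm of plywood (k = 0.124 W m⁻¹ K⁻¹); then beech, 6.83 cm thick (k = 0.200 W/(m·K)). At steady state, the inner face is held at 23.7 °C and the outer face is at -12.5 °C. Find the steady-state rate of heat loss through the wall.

Resistance network (inner→outer):
  R_concrete = L/(kA) = 0.178/(1.16·28.0) = 0.005480 K/W
  R_fibreglass batt = L/(kA) = 0.0679/(0.0438·28.0) = 0.05537 K/W
  R_plywood = L/(kA) = 0.224/(0.124·28.0) = 0.06452 K/W
  R_beech = L/(kA) = 0.0683/(0.200·28.0) = 0.01220 K/W
ΣR = 0.005480 + 0.05537 + 0.06452 + 0.01220 = 0.1376 K/W
Q = ΔT/ΣR = (23.7 °C − -12.5 °C)/0.1376 = 263 W

Q = 263 W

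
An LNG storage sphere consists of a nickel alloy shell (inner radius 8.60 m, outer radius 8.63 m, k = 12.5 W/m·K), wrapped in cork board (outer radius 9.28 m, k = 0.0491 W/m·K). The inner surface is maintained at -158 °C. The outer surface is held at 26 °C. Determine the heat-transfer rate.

Q = 14000 W

Series thermal resistances, inner to outer:
  R_nickel alloy = (1/8.60 − 1/8.63)/(4πk) = 4.042×10^-4/(4π·12.5) = 2.573×10^-6 K/W
  R_cork board = (1/8.63 − 1/9.28)/(4πk) = 0.008116/(4π·0.0491) = 0.01315 K/W
ΣR = 2.573×10^-6 + 0.01315 = 0.01315 K/W
Q = ΔT/ΣR = (-158 °C − 26 °C)/0.01315 = -14000 W
(Negative Q ⇒ heat flows inward; heat gain = 14000 W.)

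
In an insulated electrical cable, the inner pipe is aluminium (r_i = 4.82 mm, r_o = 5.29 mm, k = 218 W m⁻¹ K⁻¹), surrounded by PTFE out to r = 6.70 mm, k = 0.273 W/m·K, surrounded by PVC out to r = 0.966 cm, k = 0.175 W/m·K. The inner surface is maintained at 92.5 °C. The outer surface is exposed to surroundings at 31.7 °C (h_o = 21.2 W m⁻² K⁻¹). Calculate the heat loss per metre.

Resistance network (inner→outer):
  R'_aluminium = ln(0.00529/0.00482)/(2πk) = 0.09304/(2π·218) = 6.793×10^-5 m·K/W
  R'_PTFE = ln(0.00670/0.00529)/(2πk) = 0.2363/(2π·0.273) = 0.1378 m·K/W
  R'_PVC = ln(0.00966/0.00670)/(2πk) = 0.3659/(2π·0.175) = 0.3328 m·K/W
  R'_conv,out = 1/(2πr h) = 1/(2π·0.00966·21.2) = 0.7772 m·K/W
ΣR = 6.793×10^-5 + 0.1378 + 0.3328 + 0.7772 = 1.248 m·K/W
Q' = ΔT/ΣR = (92.5 °C − 31.7 °C)/1.248 = 48.7 W/m

Q' = 48.7 W/m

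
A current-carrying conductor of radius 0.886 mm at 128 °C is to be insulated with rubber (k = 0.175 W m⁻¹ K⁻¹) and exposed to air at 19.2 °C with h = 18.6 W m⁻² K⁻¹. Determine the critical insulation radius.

For a cylinder, r_cr = k_ins/h = 0.175/18.6 = 0.00941 m = 0.941 cm

r_cr = 0.941 cm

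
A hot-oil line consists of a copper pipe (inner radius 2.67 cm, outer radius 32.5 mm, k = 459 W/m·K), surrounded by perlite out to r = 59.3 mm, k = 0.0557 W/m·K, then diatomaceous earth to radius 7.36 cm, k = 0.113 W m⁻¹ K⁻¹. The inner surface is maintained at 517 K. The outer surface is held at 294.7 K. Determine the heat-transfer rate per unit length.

Q' = 110 W/m

Series thermal resistances, inner to outer:
  R'_copper = ln(0.0325/0.0267)/(2πk) = 0.1966/(2π·459) = 6.816×10^-5 m·K/W
  R'_perlite = ln(0.0593/0.0325)/(2πk) = 0.6014/(2π·0.0557) = 1.718 m·K/W
  R'_diatomaceous earth = ln(0.0736/0.0593)/(2πk) = 0.2160/(2π·0.113) = 0.3043 m·K/W
ΣR = 6.816×10^-5 + 1.718 + 0.3043 = 2.022 m·K/W
Q' = ΔT/ΣR = (517 K − 294.7 K)/2.022 = 110 W/m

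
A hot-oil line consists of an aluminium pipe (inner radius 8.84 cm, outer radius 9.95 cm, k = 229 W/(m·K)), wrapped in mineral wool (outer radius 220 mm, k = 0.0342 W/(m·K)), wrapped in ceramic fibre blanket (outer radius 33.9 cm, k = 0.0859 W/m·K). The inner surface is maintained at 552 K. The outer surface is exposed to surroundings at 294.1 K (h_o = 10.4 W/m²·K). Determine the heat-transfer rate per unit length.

Treat each layer as a resistance in series:
  R'_aluminium = ln(0.0995/0.0884)/(2πk) = 0.1183/(2π·229) = 8.221×10^-5 m·K/W
  R'_mineral wool = ln(0.220/0.0995)/(2πk) = 0.7935/(2π·0.0342) = 3.693 m·K/W
  R'_ceramic fibre blanket = ln(0.339/0.220)/(2πk) = 0.4324/(2π·0.0859) = 0.8011 m·K/W
  R'_conv,out = 1/(2πr h) = 1/(2π·0.339·10.4) = 0.04514 m·K/W
ΣR = 8.221×10^-5 + 3.693 + 0.8011 + 0.04514 = 4.539 m·K/W
Q' = ΔT/ΣR = (552 K − 294.1 K)/4.539 = 56.8 W/m

Q' = 56.8 W/m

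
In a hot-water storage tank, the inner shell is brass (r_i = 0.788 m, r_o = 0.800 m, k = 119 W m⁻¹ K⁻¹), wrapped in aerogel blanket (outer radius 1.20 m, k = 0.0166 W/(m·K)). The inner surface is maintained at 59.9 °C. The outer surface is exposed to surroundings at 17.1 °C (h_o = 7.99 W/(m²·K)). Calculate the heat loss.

Q = 21.4 W

Series thermal resistances, inner to outer:
  R_brass = (1/0.788 − 1/0.800)/(4πk) = 0.01904/(4π·119) = 1.273×10^-5 K/W
  R_aerogel blanket = (1/0.800 − 1/1.20)/(4πk) = 0.4167/(4π·0.0166) = 1.997 K/W
  R_conv,out = 1/(4πr²h) = 1/(4π·1.20²·7.99) = 0.006916 K/W
ΣR = 1.273×10^-5 + 1.997 + 0.006916 = 2.004 K/W
Q = ΔT/ΣR = (59.9 °C − 17.1 °C)/2.004 = 21.4 W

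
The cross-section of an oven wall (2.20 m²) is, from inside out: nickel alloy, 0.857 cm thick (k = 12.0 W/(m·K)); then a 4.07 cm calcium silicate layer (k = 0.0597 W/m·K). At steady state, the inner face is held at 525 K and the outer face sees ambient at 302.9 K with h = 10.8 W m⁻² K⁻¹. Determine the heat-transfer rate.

Q = 630 W

Resistance network (inner→outer):
  R_nickel alloy = L/(kA) = 0.00857/(12.0·2.20) = 3.246×10^-4 K/W
  R_calcium silicate = L/(kA) = 0.0407/(0.0597·2.20) = 0.3099 K/W
  R_conv,out = 1/(hA) = 1/(10.8·2.20) = 0.04209 K/W
ΣR = 3.246×10^-4 + 0.3099 + 0.04209 = 0.3523 K/W
Q = ΔT/ΣR = (525 K − 302.9 K)/0.3523 = 630 W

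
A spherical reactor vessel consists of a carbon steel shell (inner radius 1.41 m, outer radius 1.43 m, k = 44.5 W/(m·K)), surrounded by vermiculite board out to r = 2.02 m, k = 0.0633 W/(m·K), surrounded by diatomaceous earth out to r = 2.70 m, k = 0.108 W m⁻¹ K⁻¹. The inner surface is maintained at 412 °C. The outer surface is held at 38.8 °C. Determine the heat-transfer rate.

Resistance network (inner→outer):
  R_carbon steel = (1/1.41 − 1/1.43)/(4πk) = 0.009919/(4π·44.5) = 1.774×10^-5 K/W
  R_vermiculite board = (1/1.43 − 1/2.02)/(4πk) = 0.2043/(4π·0.0633) = 0.2568 K/W
  R_diatomaceous earth = (1/2.02 − 1/2.70)/(4πk) = 0.1247/(4π·0.108) = 0.09187 K/W
ΣR = 1.774×10^-5 + 0.2568 + 0.09187 = 0.3487 K/W
Q = ΔT/ΣR = (412 °C − 38.8 °C)/0.3487 = 1070 W

Q = 1070 W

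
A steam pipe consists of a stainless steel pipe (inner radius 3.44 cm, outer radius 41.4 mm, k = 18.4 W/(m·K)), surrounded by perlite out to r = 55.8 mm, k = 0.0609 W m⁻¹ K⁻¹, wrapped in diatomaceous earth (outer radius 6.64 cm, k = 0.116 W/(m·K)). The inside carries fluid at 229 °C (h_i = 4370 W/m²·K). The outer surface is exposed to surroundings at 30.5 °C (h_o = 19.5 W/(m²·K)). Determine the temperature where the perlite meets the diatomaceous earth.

Treat each layer as a resistance in series:
  R'_conv,in = 1/(2πr h) = 1/(2π·0.0344·4370) = 0.001059 m·K/W
  R'_stainless steel = ln(0.0414/0.0344)/(2πk) = 0.1852/(2π·18.4) = 0.001602 m·K/W
  R'_perlite = ln(0.0558/0.0414)/(2πk) = 0.2985/(2π·0.0609) = 0.7801 m·K/W
  R'_diatomaceous earth = ln(0.0664/0.0558)/(2πk) = 0.1739/(2π·0.116) = 0.2386 m·K/W
  R'_conv,out = 1/(2πr h) = 1/(2π·0.0664·19.5) = 0.1229 m·K/W
ΣR = 0.001059 + 0.001602 + 0.7801 + 0.2386 + 0.1229 = 1.144 m·K/W
Q' = ΔT/ΣR = (229 °C − 30.5 °C)/1.144 = 173.5 W/m
From the inner boundary to the perlite/diatomaceous earth interface, ΣR_partial = 0.7828 m·K/W.
T_interface = T_in − Q'·ΣR_partial = 229 °C − (173.5)(0.7828) = 93.2 °C

T = 93.2 °C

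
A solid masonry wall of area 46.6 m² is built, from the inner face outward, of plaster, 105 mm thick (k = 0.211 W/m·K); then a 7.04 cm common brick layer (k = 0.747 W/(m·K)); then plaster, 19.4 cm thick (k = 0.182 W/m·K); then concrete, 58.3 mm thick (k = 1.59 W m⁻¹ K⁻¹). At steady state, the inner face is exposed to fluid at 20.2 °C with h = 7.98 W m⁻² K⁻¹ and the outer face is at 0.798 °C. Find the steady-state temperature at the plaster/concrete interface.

Resistance network (inner→outer):
  R_conv,in = 1/(hA) = 1/(7.98·46.6) = 0.002689 K/W
  R_plaster = L/(kA) = 0.105/(0.211·46.6) = 0.01068 K/W
  R_common brick = L/(kA) = 0.0704/(0.747·46.6) = 0.002022 K/W
  R_plaster = L/(kA) = 0.194/(0.182·46.6) = 0.02287 K/W
  R_concrete = L/(kA) = 0.0583/(1.59·46.6) = 7.868×10^-4 K/W
ΣR = 0.002689 + 0.01068 + 0.002022 + 0.02287 + 7.868×10^-4 = 0.03905 K/W
Q = ΔT/ΣR = (20.2 °C − 0.798 °C)/0.03905 = 496.9 W
From the inner boundary to the plaster/concrete interface, ΣR_partial = 0.03826 K/W.
T_interface = T_in − Q·ΣR_partial = 20.2 °C − (496.9)(0.03826) = 1.19 °C

T = 1.19 °C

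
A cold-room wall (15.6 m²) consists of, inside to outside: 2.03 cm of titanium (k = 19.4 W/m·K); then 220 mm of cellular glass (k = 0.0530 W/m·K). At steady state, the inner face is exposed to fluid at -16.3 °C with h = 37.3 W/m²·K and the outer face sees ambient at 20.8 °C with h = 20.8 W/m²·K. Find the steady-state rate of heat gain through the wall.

Q = 137 W

Series thermal resistances, inner to outer:
  R_conv,in = 1/(hA) = 1/(37.3·15.6) = 0.001719 K/W
  R_titanium = L/(kA) = 0.0203/(19.4·15.6) = 6.708×10^-5 K/W
  R_cellular glass = L/(kA) = 0.220/(0.0530·15.6) = 0.2661 K/W
  R_conv,out = 1/(hA) = 1/(20.8·15.6) = 0.003082 K/W
ΣR = 0.001719 + 6.708×10^-5 + 0.2661 + 0.003082 = 0.2710 K/W
Q = ΔT/ΣR = (-16.3 °C − 20.8 °C)/0.2710 = -137 W
(Negative Q ⇒ heat flows inward; heat gain = 137 W.)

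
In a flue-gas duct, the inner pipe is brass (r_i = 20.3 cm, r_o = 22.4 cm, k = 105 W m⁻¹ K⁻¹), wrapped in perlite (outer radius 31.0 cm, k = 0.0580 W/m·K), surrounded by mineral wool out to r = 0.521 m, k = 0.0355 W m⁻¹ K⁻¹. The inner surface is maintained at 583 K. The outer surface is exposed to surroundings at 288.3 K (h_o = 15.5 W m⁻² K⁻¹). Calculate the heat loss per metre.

Series thermal resistances, inner to outer:
  R'_brass = ln(0.224/0.203)/(2πk) = 0.09844/(2π·105) = 1.492×10^-4 m·K/W
  R'_perlite = ln(0.310/0.224)/(2πk) = 0.3249/(2π·0.0580) = 0.8916 m·K/W
  R'_mineral wool = ln(0.521/0.310)/(2πk) = 0.5192/(2π·0.0355) = 2.328 m·K/W
  R'_conv,out = 1/(2πr h) = 1/(2π·0.521·15.5) = 0.01971 m·K/W
ΣR = 1.492×10^-4 + 0.8916 + 2.328 + 0.01971 = 3.239 m·K/W
Q' = ΔT/ΣR = (583 K − 288.3 K)/3.239 = 91.0 W/m

Q' = 91.0 W/m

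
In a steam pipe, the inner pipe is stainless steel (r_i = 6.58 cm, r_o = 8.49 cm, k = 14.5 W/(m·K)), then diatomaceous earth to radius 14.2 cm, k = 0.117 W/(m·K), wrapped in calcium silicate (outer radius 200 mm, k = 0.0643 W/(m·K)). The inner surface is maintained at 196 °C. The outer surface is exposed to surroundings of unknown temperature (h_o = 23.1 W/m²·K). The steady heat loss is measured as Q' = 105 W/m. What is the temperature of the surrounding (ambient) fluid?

Series resistances:
  R'_stainless steel = ln(0.0849/0.0658)/(2πk) = 0.2549/(2π·14.5) = 0.002797 m·K/W
  R'_diatomaceous earth = ln(0.142/0.0849)/(2πk) = 0.5144/(2π·0.117) = 0.6997 m·K/W
  R'_calcium silicate = ln(0.200/0.142)/(2πk) = 0.3425/(2π·0.0643) = 0.8477 m·K/W
  R'_conv,out = 1/(2πr h) = 1/(2π·0.200·23.1) = 0.03445 m·K/W
ΣR = 1.585 m·K/W
ΔT = Q'·ΣR = 105 × 1.585 = 166.4 K
Heat flows outward, so T_out = T_in − ΔT = 196 − 166.4 = 29.6 °C

T_out = 29.6 °C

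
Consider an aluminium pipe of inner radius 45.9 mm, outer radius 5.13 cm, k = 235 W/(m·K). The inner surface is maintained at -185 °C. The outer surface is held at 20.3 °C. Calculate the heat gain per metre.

Q' = 2730 kW/m

Q' = 2πk·ΔT/ln(r₂/r₁) = 2π × 235 × 205.3 / ln(0.0513/0.0459) = 2.73×10^6 W/m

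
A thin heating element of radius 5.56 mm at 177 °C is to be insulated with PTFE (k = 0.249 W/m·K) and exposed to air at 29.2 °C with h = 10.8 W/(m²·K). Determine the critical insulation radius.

For a cylinder, r_cr = k_ins/h = 0.249/10.8 = 0.0231 m = 2.31 cm

r_cr = 2.31 cm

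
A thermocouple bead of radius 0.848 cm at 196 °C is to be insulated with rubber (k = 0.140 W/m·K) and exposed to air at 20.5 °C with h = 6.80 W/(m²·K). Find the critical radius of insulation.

r_cr = 4.12 cm

For a sphere, r_cr = 2k_ins/h = 2·0.140/6.80 = 0.0412 m = 4.12 cm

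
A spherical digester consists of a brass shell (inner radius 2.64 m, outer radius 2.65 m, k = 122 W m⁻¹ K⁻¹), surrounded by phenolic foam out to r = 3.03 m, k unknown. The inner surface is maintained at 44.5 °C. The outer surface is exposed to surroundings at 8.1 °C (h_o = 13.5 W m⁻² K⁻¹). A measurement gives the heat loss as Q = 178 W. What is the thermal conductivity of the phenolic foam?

k = 0.0185 W/m·K

ΣR = ΔT/Q = |44.5 − 8.1|/178 = 0.2045 K/W
Known resistances:
  R_brass = (1/2.64 − 1/2.65)/(4πk) = 0.001429/(4π·122) = 9.324×10^-7 K/W
  R_conv,out = 1/(4πr²h) = 1/(4π·3.03²·13.5) = 6.421×10^-4 K/W
R_phenolic foam = ΣR − ΣR_known = 0.2045 − 6.430×10^-4 = 0.2039 K/W
(1/r₁−1/r₂)/(4πk) = 0.2039 ⇒ k = 0.04733/(4π·0.2039) = 0.0185 W/m·K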